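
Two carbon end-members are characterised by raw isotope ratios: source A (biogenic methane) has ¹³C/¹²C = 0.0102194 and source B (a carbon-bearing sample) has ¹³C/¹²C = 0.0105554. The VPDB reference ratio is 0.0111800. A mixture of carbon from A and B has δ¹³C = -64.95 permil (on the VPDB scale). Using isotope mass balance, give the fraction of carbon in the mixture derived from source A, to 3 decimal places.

δ_A = (0.0102194/0.0111800 − 1)×1000 = (0.914079 − 1)×1000 = -85.921 permil
δ_B = (0.0105554/0.0111800 − 1)×1000 = (0.944132 − 1)×1000 = -55.868 permil
f_A = (δ_mix − δ_B)/(δ_A − δ_B) = (-64.95 − (-55.868))/(-85.921 − (-55.868))
f_A = -9.082 / -30.054 = 0.3022

0.302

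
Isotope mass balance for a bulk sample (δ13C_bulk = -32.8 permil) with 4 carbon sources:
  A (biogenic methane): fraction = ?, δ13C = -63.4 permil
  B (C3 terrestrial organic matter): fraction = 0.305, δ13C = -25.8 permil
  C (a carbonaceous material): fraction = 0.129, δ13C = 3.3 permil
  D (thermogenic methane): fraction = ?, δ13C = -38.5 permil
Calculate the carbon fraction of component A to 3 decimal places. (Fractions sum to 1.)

Let f_A and f_D be the unknown fractions; fractions sum to 1 so f_A + f_D = 0.566.
Mass balance: Σ fᵢ·δᵢ = δ_bulk ⇒ f_A·(-63.4) + f_D·(-38.5) = -32.8 − (-7.443) = -25.357
Substitute f_D = 0.566 − f_A:
f_A·(-63.4 − -38.5) = -25.357 − 0.566×(-38.5) = -3.566
f_A = -3.566 / -24.9 = 0.1432

0.143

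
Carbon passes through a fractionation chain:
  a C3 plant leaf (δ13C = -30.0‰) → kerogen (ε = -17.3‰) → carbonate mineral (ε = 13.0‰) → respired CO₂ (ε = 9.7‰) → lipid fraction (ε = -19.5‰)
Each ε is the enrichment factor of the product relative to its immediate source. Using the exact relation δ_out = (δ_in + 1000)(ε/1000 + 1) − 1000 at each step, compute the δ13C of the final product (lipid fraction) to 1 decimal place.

-44.0‰

step 1: δ = (-30.00 + 1000)·(-17.3/1000 + 1) − 1000 = -46.78‰
step 2: δ = (-46.78 + 1000)·(13.0/1000 + 1) − 1000 = -34.39‰
step 3: δ = (-34.39 + 1000)·(9.7/1000 + 1) − 1000 = -25.02‰
step 4: δ = (-25.02 + 1000)·(-19.5/1000 + 1) − 1000 = -44.03‰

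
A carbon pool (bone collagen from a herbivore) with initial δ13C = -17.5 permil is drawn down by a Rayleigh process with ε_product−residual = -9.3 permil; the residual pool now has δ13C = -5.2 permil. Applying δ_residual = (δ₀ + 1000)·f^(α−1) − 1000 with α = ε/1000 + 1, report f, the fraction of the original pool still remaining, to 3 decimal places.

α − 1 = ε/1000 = -0.0093
(δ_res + 1000)/(δ₀ + 1000) = (-5.2 + 1000)/(-17.5 + 1000) = 994.8/982.5 = 1.012519
f = 1.012519^(1/-0.0093) = exp(ln(1.012519)/-0.0093) = exp(0.01244/-0.0093)
f = exp(-1.3378) = 0.2624

0.262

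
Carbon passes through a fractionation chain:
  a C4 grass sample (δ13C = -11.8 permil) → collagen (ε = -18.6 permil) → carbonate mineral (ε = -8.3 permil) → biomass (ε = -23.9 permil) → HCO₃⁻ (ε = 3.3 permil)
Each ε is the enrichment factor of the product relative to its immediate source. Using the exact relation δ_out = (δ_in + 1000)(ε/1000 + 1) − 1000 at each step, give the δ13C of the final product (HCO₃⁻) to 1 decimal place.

-58.1 permil

step 1: δ = (-11.80 + 1000)·(-18.6/1000 + 1) − 1000 = -30.18 permil
step 2: δ = (-30.18 + 1000)·(-8.3/1000 + 1) − 1000 = -38.23 permil
step 3: δ = (-38.23 + 1000)·(-23.9/1000 + 1) − 1000 = -61.22 permil
step 4: δ = (-61.22 + 1000)·(3.3/1000 + 1) − 1000 = -58.12 permil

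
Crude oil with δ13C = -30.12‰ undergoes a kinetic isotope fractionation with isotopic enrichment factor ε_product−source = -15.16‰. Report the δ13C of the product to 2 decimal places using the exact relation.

Exactly, δ_product = (δ_source + 1000)·(ε/1000 + 1) − 1000.
δ_product = (-30.12 + 1000) × (-15.16/1000 + 1) − 1000
δ_product = -44.823‰

-44.82‰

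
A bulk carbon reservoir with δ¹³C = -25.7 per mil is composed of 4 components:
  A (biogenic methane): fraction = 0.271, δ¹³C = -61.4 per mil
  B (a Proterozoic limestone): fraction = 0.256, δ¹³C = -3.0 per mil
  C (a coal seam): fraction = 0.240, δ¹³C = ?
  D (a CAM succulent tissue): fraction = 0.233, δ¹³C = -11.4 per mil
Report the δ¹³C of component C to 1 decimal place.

-23.5 per mil

Isotope mass balance: δ_bulk = Σ fᵢ·δᵢ.
-25.7 = 0.271×(-61.4) + 0.256×(-3.0) + 0.240×δ_C + 0.233×(-11.4)
0.240·δ_C = -25.7 − (-20.064) = -5.636
δ_C = -5.636 / 0.240 = -23.48 per mil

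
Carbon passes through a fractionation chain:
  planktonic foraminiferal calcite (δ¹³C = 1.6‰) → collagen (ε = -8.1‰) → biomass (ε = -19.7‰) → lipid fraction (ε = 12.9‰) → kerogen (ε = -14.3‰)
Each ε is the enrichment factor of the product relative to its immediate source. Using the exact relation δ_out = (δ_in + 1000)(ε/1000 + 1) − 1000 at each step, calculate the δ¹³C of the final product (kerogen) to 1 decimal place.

-27.6‰

step 1: δ = (1.60 + 1000)·(-8.1/1000 + 1) − 1000 = -6.51‰
step 2: δ = (-6.51 + 1000)·(-19.7/1000 + 1) − 1000 = -26.08‰
step 3: δ = (-26.08 + 1000)·(12.9/1000 + 1) − 1000 = -13.52‰
step 4: δ = (-13.52 + 1000)·(-14.3/1000 + 1) − 1000 = -27.63‰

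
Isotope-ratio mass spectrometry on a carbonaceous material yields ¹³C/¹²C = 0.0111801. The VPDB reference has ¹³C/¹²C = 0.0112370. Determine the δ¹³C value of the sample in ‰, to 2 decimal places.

δ¹³C = (R_sample / R_standard − 1) × 1000
R_sample / R_standard = 0.0111801 / 0.0112370 = 0.994936
δ¹³C = (0.994936 − 1) × 1000 = -5.064‰

-5.06‰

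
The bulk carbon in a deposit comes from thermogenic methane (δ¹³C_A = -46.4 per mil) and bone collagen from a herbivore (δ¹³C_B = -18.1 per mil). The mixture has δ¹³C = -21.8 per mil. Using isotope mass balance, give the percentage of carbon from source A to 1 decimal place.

13.1%

δ_mix = f_A·δ_A + (1 − f_A)·δ_B  ⇒  f_A = (δ_mix − δ_B)/(δ_A − δ_B)
f_A = (-21.8 − (-18.1)) / (-46.4 − (-18.1))
f_A = -3.7 / -28.3 = 0.1307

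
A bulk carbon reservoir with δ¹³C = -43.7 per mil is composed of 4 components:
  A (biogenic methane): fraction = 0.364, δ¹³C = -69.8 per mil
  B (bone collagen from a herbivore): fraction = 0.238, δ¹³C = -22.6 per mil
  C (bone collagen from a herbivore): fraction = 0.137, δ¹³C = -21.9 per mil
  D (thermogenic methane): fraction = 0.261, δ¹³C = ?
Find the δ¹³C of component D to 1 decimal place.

Isotope mass balance: δ_bulk = Σ fᵢ·δᵢ.
-43.7 = 0.364×(-69.8) + 0.238×(-22.6) + 0.137×(-21.9) + 0.261×δ_D
0.261·δ_D = -43.7 − (-33.786) = -9.914
δ_D = -9.914 / 0.261 = -37.98 per mil

-38.0 per mil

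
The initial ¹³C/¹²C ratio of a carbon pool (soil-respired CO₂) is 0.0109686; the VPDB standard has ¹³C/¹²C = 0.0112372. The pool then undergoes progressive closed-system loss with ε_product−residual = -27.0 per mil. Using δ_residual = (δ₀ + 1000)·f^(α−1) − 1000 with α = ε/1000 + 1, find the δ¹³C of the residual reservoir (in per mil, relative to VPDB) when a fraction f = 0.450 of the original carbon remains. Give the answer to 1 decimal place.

-2.6 per mil

δ₀ = (0.0109686/0.0112372 − 1)×1000 = (0.976097 − 1)×1000 = -23.903 per mil
α − 1 = ε/1000 = -0.0270
f^(α−1) = 0.450^(-0.0270) = 1.021794
δ_res = (-23.903 + 1000) × 1.021794 − 1000 = 997.370 − 1000 = -2.63 per mil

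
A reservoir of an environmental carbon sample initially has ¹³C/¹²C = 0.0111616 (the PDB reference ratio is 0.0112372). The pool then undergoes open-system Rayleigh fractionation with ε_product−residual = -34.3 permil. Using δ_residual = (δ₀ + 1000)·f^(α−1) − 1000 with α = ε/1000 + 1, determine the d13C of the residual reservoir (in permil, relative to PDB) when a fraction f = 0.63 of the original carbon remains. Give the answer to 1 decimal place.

δ₀ = (0.0111616/0.0112372 − 1)×1000 = (0.993272 − 1)×1000 = -6.728 permil
α − 1 = ε/1000 = -0.0343
f^(α−1) = 0.63^(-0.0343) = 1.015974
δ_res = (-6.728 + 1000) × 1.015974 − 1000 = 1009.139 − 1000 = 9.14 permil

9.1 permil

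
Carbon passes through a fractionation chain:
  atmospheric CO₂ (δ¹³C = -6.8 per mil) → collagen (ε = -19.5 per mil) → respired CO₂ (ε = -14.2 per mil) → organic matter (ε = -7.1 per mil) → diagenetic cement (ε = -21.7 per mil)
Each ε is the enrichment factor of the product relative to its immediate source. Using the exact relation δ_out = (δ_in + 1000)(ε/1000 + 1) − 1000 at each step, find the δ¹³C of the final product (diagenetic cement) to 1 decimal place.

-67.5 per mil

step 1: δ = (-6.80 + 1000)·(-19.5/1000 + 1) − 1000 = -26.17 per mil
step 2: δ = (-26.17 + 1000)·(-14.2/1000 + 1) − 1000 = -40.00 per mil
step 3: δ = (-40.00 + 1000)·(-7.1/1000 + 1) − 1000 = -46.81 per mil
step 4: δ = (-46.81 + 1000)·(-21.7/1000 + 1) − 1000 = -67.50 per mil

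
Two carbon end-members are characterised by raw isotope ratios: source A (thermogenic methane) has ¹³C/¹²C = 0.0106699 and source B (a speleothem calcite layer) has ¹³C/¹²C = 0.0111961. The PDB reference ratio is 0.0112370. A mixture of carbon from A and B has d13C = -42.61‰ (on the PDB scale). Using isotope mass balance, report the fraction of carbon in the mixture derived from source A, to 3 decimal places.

0.832

δ_A = (0.0106699/0.0112370 − 1)×1000 = (0.949533 − 1)×1000 = -50.467‰
δ_B = (0.0111961/0.0112370 − 1)×1000 = (0.996360 − 1)×1000 = -3.640‰
f_A = (δ_mix − δ_B)/(δ_A − δ_B) = (-42.61 − (-3.640))/(-50.467 − (-3.640))
f_A = -38.970 / -46.827 = 0.8322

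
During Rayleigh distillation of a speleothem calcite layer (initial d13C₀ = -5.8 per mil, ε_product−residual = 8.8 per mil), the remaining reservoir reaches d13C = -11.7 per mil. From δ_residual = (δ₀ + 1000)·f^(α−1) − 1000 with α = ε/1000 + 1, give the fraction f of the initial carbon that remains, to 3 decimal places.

α − 1 = ε/1000 = 0.0088
(δ_res + 1000)/(δ₀ + 1000) = (-11.7 + 1000)/(-5.8 + 1000) = 988.3/994.2 = 0.994066
f = 0.994066^(1/0.0088) = exp(ln(0.994066)/0.0088) = exp(-0.00595/0.0088)
f = exp(-0.6764) = 0.5085

0.508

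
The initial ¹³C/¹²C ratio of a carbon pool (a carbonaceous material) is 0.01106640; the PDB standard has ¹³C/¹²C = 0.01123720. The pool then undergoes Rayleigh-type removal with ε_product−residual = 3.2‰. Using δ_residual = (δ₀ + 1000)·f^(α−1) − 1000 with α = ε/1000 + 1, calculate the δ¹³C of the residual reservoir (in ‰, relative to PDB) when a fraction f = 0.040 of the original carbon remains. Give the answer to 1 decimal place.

-25.3‰

δ₀ = (0.01106640/0.01123720 − 1)×1000 = (0.984800 − 1)×1000 = -15.200‰
α − 1 = ε/1000 = 0.0032
f^(α−1) = 0.040^(0.0032) = 0.989752
δ_res = (-15.200 + 1000) × 0.989752 − 1000 = 974.709 − 1000 = -25.29‰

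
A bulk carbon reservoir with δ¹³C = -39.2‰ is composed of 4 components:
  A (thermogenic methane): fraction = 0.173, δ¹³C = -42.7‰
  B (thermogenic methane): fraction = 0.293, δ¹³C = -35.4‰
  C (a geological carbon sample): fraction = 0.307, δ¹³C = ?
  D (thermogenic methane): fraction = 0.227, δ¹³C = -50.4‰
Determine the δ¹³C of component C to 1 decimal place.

-32.6‰

Isotope mass balance: δ_bulk = Σ fᵢ·δᵢ.
-39.2 = 0.173×(-42.7) + 0.293×(-35.4) + 0.307×δ_C + 0.227×(-50.4)
0.307·δ_C = -39.2 − (-29.200) = -10.000
δ_C = -10.000 / 0.307 = -32.57‰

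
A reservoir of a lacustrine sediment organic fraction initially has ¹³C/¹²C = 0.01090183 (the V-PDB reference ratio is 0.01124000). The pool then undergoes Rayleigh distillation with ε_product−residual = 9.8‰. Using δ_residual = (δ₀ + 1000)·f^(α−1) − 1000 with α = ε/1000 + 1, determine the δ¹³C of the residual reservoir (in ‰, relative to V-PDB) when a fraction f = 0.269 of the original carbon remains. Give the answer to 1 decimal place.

δ₀ = (0.01090183/0.01124000 − 1)×1000 = (0.969914 − 1)×1000 = -30.086‰
α − 1 = ε/1000 = 0.0098
f^(α−1) = 0.269^(0.0098) = 0.987215
δ_res = (-30.086 + 1000) × 0.987215 − 1000 = 957.513 − 1000 = -42.49‰

-42.5‰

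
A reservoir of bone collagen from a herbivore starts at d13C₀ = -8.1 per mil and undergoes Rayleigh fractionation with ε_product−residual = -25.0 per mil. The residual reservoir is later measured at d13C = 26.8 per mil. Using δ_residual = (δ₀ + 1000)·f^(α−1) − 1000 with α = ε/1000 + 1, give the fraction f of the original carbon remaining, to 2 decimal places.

0.25

α − 1 = ε/1000 = -0.0250
(δ_res + 1000)/(δ₀ + 1000) = (26.8 + 1000)/(-8.1 + 1000) = 1026.8/991.9 = 1.035185
f = 1.035185^(1/-0.0250) = exp(ln(1.035185)/-0.0250) = exp(0.03458/-0.0250)
f = exp(-1.3832) = 0.2508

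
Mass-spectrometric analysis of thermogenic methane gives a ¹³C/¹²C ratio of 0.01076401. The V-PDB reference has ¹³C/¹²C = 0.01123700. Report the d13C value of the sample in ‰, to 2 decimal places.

-42.09‰

d13C = (R_sample / R_standard − 1) × 1000
R_sample / R_standard = 0.01076401 / 0.01123700 = 0.957908
d13C = (0.957908 − 1) × 1000 = -42.092‰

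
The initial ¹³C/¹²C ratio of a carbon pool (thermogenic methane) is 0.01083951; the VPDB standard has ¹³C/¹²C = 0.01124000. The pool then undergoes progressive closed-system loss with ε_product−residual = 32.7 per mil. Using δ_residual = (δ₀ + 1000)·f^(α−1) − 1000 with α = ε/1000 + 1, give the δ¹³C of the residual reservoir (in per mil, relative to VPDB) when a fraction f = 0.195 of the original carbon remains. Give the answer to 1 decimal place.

-85.8 per mil

δ₀ = (0.01083951/0.01124000 − 1)×1000 = (0.964369 − 1)×1000 = -35.631 per mil
α − 1 = ε/1000 = 0.0327
f^(α−1) = 0.195^(0.0327) = 0.947947
δ_res = (-35.631 + 1000) × 0.947947 − 1000 = 914.171 − 1000 = -85.83 per mil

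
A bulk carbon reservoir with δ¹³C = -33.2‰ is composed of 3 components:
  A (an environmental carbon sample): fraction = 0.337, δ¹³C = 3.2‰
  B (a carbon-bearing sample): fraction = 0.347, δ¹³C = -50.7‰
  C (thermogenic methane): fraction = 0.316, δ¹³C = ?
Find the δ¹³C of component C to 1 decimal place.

-52.8‰

Isotope mass balance: δ_bulk = Σ fᵢ·δᵢ.
-33.2 = 0.337×(3.2) + 0.347×(-50.7) + 0.316×δ_C
0.316·δ_C = -33.2 − (-16.515) = -16.686
δ_C = -16.686 / 0.316 = -52.80‰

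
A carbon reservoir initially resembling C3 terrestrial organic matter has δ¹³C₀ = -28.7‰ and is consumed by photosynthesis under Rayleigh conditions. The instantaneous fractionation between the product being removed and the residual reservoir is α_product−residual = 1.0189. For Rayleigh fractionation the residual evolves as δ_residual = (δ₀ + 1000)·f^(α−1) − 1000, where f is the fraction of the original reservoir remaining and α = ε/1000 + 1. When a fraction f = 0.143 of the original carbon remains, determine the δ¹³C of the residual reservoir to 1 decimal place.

-63.8‰

Rayleigh residual: δ_res = (δ₀ + 1000)·f^(α−1) − 1000
α − 1 = 0.01890
f^(α−1) = 0.143^(0.01890) = 0.963909
δ_res = (-28.7 + 1000) × 0.963909 − 1000 = 936.244 − 1000 = -63.76‰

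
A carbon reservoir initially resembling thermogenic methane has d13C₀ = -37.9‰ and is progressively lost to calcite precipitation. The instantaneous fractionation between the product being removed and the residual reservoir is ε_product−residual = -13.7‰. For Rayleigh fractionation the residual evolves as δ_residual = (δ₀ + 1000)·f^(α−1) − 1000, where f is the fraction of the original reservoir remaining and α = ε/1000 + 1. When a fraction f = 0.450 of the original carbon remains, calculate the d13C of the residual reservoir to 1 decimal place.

Rayleigh residual: δ_res = (δ₀ + 1000)·f^(α−1) − 1000
α = ε/1000 + 1 = 0.98630, so α − 1 = -0.01370
f^(α−1) = 0.450^(-0.01370) = 1.011000
δ_res = (-37.9 + 1000) × 1.011000 − 1000 = 972.683 − 1000 = -27.32‰

-27.3‰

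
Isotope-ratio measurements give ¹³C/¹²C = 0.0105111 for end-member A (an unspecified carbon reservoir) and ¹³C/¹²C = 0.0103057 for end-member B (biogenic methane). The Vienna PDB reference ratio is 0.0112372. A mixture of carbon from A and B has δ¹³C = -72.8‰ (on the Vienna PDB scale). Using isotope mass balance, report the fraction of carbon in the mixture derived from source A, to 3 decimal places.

0.552

δ_A = (0.0105111/0.0112372 − 1)×1000 = (0.935384 − 1)×1000 = -64.616‰
δ_B = (0.0103057/0.0112372 − 1)×1000 = (0.917106 − 1)×1000 = -82.894‰
f_A = (δ_mix − δ_B)/(δ_A − δ_B) = (-72.8 − (-82.894))/(-64.616 − (-82.894))
f_A = 10.094 / 18.279 = 0.5522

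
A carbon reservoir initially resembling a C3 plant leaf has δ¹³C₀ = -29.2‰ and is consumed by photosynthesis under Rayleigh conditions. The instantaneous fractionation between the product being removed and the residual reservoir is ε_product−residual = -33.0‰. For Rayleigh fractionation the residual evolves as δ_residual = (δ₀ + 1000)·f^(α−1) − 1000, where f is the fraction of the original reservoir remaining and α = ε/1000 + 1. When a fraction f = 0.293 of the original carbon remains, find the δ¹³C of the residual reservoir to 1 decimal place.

10.9‰

Rayleigh residual: δ_res = (δ₀ + 1000)·f^(α−1) − 1000
α = ε/1000 + 1 = 0.96700, so α − 1 = -0.03300
f^(α−1) = 0.293^(-0.03300) = 1.041342
δ_res = (-29.2 + 1000) × 1.041342 − 1000 = 1010.935 − 1000 = 10.93‰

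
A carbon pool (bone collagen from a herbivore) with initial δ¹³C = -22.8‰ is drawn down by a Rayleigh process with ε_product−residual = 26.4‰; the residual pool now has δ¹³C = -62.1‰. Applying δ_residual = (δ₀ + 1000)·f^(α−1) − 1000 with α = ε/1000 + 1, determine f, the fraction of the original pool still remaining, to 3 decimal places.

α − 1 = ε/1000 = 0.0264
(δ_res + 1000)/(δ₀ + 1000) = (-62.1 + 1000)/(-22.8 + 1000) = 937.9/977.2 = 0.959783
f = 0.959783^(1/0.0264) = exp(ln(0.959783)/0.0264) = exp(-0.04105/0.0264)
f = exp(-1.5548) = 0.2112

0.211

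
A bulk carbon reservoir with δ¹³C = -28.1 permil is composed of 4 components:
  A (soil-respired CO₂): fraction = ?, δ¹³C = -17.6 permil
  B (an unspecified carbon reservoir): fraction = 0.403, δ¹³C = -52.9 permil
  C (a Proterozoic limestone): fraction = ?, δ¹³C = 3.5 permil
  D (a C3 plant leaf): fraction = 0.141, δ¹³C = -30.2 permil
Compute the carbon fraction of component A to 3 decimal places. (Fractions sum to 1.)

Let f_A and f_C be the unknown fractions; fractions sum to 1 so f_A + f_C = 0.456.
Mass balance: Σ fᵢ·δᵢ = δ_bulk ⇒ f_A·(-17.6) + f_C·(3.5) = -28.1 − (-25.577) = -2.523
Substitute f_C = 0.456 − f_A:
f_A·(-17.6 − 3.5) = -2.523 − 0.456×(3.5) = -4.119
f_A = -4.119 / -21.1 = 0.1952

0.195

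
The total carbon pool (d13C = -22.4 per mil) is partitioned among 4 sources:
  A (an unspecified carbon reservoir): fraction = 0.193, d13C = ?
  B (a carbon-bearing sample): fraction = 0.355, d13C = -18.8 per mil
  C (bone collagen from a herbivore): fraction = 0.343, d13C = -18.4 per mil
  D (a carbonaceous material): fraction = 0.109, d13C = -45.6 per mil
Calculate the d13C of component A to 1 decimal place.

-23.0 per mil

Isotope mass balance: δ_bulk = Σ fᵢ·δᵢ.
-22.4 = 0.193×δ_A + 0.355×(-18.8) + 0.343×(-18.4) + 0.109×(-45.6)
0.193·δ_A = -22.4 − (-17.956) = -4.444
δ_A = -4.444 / 0.193 = -23.03 per mil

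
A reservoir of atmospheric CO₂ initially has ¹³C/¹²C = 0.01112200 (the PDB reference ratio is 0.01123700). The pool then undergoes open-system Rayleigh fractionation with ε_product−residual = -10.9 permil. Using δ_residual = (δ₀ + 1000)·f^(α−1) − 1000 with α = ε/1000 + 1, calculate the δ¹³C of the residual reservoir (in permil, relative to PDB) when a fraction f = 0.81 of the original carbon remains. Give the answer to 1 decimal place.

-8.0 permil

δ₀ = (0.01112200/0.01123700 − 1)×1000 = (0.989766 − 1)×1000 = -10.234 permil
α − 1 = ε/1000 = -0.0109
f^(α−1) = 0.81^(-0.0109) = 1.002299
δ_res = (-10.234 + 1000) × 1.002299 − 1000 = 992.042 − 1000 = -7.96 permil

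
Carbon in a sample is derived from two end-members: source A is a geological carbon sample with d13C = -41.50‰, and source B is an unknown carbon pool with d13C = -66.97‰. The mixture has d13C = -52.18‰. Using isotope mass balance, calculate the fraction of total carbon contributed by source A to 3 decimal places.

0.581

δ_mix = f_A·δ_A + (1 − f_A)·δ_B  ⇒  f_A = (δ_mix − δ_B)/(δ_A − δ_B)
f_A = (-52.18 − (-66.97)) / (-41.50 − (-66.97))
f_A = 14.79 / 25.47 = 0.5807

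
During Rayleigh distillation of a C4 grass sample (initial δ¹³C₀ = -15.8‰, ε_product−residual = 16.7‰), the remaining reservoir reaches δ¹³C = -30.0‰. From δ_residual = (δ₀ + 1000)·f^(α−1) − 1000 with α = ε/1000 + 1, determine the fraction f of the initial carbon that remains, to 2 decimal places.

α − 1 = ε/1000 = 0.0167
(δ_res + 1000)/(δ₀ + 1000) = (-30.0 + 1000)/(-15.8 + 1000) = 970.0/984.2 = 0.985572
f = 0.985572^(1/0.0167) = exp(ln(0.985572)/0.0167) = exp(-0.01453/0.0167)
f = exp(-0.8702) = 0.4188

0.42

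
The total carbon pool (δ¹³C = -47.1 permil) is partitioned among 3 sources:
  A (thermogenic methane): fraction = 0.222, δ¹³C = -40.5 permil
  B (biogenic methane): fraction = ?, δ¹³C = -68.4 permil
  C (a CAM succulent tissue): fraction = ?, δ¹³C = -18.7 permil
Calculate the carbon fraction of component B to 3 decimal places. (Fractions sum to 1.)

Let f_B and f_C be the unknown fractions; fractions sum to 1 so f_B + f_C = 0.778.
Mass balance: Σ fᵢ·δᵢ = δ_bulk ⇒ f_B·(-68.4) + f_C·(-18.7) = -47.1 − (-8.991) = -38.109
Substitute f_C = 0.778 − f_B:
f_B·(-68.4 − -18.7) = -38.109 − 0.778×(-18.7) = -23.560
f_B = -23.560 / -49.7 = 0.4741

0.474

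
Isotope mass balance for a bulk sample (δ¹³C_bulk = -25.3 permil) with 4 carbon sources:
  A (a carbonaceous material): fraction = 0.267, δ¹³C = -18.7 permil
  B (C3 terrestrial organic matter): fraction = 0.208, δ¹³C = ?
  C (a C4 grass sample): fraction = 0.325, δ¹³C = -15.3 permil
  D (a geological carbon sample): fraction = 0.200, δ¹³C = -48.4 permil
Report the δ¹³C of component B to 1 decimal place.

-27.2 permil

Isotope mass balance: δ_bulk = Σ fᵢ·δᵢ.
-25.3 = 0.267×(-18.7) + 0.208×δ_B + 0.325×(-15.3) + 0.200×(-48.4)
0.208·δ_B = -25.3 − (-19.645) = -5.655
δ_B = -5.655 / 0.208 = -27.19 permil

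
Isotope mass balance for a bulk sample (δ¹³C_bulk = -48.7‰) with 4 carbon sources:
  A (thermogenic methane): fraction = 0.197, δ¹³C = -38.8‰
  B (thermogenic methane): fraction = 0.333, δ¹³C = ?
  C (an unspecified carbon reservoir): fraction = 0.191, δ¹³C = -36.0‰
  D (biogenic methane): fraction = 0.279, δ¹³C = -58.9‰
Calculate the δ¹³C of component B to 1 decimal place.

Isotope mass balance: δ_bulk = Σ fᵢ·δᵢ.
-48.7 = 0.197×(-38.8) + 0.333×δ_B + 0.191×(-36.0) + 0.279×(-58.9)
0.333·δ_B = -48.7 − (-30.953) = -17.747
δ_B = -17.747 / 0.333 = -53.30‰

-53.3‰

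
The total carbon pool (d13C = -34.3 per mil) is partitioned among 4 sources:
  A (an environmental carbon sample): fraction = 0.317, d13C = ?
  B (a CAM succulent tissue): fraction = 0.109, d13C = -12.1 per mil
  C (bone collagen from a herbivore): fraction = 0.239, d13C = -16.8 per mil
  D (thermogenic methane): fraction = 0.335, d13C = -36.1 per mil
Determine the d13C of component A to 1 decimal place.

Isotope mass balance: δ_bulk = Σ fᵢ·δᵢ.
-34.3 = 0.317×δ_A + 0.109×(-12.1) + 0.239×(-16.8) + 0.335×(-36.1)
0.317·δ_A = -34.3 − (-17.428) = -16.872
δ_A = -16.872 / 0.317 = -53.23 per mil

-53.2 per mil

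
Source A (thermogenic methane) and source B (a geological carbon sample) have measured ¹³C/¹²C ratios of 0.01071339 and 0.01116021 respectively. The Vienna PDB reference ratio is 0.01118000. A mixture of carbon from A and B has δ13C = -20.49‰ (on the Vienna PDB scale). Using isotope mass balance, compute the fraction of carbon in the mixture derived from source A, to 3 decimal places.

δ_A = (0.01071339/0.01118000 − 1)×1000 = (0.958264 − 1)×1000 = -41.736‰
δ_B = (0.01116021/0.01118000 − 1)×1000 = (0.998230 − 1)×1000 = -1.770‰
f_A = (δ_mix − δ_B)/(δ_A − δ_B) = (-20.49 − (-1.770))/(-41.736 − (-1.770))
f_A = -18.720 / -39.966 = 0.4684

0.468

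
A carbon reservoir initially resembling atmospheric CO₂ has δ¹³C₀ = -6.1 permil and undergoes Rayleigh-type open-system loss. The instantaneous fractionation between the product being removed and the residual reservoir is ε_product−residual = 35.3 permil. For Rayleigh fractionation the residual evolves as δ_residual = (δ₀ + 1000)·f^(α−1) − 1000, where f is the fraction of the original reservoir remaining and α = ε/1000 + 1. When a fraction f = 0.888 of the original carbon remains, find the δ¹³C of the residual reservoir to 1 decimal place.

-10.3 permil

Rayleigh residual: δ_res = (δ₀ + 1000)·f^(α−1) − 1000
α = ε/1000 + 1 = 1.03530, so α − 1 = 0.03530
f^(α−1) = 0.888^(0.03530) = 0.995816
δ_res = (-6.1 + 1000) × 0.995816 − 1000 = 989.741 − 1000 = -10.26 permil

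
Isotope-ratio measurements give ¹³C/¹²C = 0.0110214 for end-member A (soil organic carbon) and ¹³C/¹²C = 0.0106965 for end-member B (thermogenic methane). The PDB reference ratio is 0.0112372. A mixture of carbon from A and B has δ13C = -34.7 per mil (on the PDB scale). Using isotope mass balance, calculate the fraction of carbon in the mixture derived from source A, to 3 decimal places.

0.464

δ_A = (0.0110214/0.0112372 − 1)×1000 = (0.980796 − 1)×1000 = -19.204 per mil
δ_B = (0.0106965/0.0112372 − 1)×1000 = (0.951883 − 1)×1000 = -48.117 per mil
f_A = (δ_mix − δ_B)/(δ_A − δ_B) = (-34.7 − (-48.117))/(-19.204 − (-48.117))
f_A = 13.417 / 28.913 = 0.4640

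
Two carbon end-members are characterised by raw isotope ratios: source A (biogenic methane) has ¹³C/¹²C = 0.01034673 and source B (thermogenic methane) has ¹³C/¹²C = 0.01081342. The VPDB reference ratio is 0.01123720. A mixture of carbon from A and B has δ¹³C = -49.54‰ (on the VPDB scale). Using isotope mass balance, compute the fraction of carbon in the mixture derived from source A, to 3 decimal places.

δ_A = (0.01034673/0.01123720 − 1)×1000 = (0.920757 − 1)×1000 = -79.243‰
δ_B = (0.01081342/0.01123720 − 1)×1000 = (0.962288 − 1)×1000 = -37.712‰
f_A = (δ_mix − δ_B)/(δ_A − δ_B) = (-49.54 − (-37.712))/(-79.243 − (-37.712))
f_A = -11.828 / -41.531 = 0.2848

0.285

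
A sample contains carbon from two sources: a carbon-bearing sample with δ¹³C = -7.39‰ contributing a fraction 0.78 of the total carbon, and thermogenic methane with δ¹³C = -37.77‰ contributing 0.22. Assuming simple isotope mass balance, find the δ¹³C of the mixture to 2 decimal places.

δ_mix = f_A·δ_A + f_B·δ_B
δ_mix = 0.78 × (-7.39) + 0.22 × (-37.77)
δ_mix = -5.764 + -8.309 = -14.074‰

-14.07‰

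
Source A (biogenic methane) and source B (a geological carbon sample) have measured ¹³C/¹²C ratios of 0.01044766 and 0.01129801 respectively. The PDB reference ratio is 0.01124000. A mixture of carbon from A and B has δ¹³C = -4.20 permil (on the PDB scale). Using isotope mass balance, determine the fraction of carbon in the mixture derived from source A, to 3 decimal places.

0.124

δ_A = (0.01044766/0.01124000 − 1)×1000 = (0.929507 − 1)×1000 = -70.493 permil
δ_B = (0.01129801/0.01124000 − 1)×1000 = (1.005161 − 1)×1000 = 5.161 permil
f_A = (δ_mix − δ_B)/(δ_A − δ_B) = (-4.20 − (5.161))/(-70.493 − (5.161))
f_A = -9.361 / -75.654 = 0.1237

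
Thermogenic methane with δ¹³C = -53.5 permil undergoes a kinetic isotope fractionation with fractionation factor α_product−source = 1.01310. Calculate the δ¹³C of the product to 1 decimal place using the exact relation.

-41.1 permil

δ_product = (δ_source + 1000)·α − 1000
δ_product = (-53.5 + 1000) × 1.01310 − 1000
δ_product = 958.899 − 1000 = -41.10 permil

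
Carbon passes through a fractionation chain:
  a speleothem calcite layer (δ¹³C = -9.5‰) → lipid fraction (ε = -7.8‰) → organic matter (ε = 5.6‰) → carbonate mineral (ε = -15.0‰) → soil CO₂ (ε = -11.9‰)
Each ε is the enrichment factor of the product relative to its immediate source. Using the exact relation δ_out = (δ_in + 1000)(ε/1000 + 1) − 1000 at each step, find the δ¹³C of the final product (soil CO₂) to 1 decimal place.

step 1: δ = (-9.50 + 1000)·(-7.8/1000 + 1) − 1000 = -17.23‰
step 2: δ = (-17.23 + 1000)·(5.6/1000 + 1) − 1000 = -11.72‰
step 3: δ = (-11.72 + 1000)·(-15.0/1000 + 1) − 1000 = -26.55‰
step 4: δ = (-26.55 + 1000)·(-11.9/1000 + 1) − 1000 = -38.13‰

-38.1‰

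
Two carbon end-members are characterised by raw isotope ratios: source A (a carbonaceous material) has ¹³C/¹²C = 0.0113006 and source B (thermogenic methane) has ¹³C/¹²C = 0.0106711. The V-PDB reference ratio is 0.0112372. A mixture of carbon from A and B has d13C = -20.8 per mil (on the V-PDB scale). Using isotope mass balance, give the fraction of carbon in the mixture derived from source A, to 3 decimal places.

δ_A = (0.0113006/0.0112372 − 1)×1000 = (1.005642 − 1)×1000 = 5.642 per mil
δ_B = (0.0106711/0.0112372 − 1)×1000 = (0.949623 − 1)×1000 = -50.377 per mil
f_A = (δ_mix − δ_B)/(δ_A − δ_B) = (-20.8 − (-50.377))/(5.642 − (-50.377))
f_A = 29.577 / 56.019 = 0.5280

0.528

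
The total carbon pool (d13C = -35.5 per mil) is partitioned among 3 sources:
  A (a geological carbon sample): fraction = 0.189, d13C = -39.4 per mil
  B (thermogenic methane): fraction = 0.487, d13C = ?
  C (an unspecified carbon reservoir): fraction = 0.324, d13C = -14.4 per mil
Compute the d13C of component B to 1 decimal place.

Isotope mass balance: δ_bulk = Σ fᵢ·δᵢ.
-35.5 = 0.189×(-39.4) + 0.487×δ_B + 0.324×(-14.4)
0.487·δ_B = -35.5 − (-12.112) = -23.388
δ_B = -23.388 / 0.487 = -48.02 per mil

-48.0 per mil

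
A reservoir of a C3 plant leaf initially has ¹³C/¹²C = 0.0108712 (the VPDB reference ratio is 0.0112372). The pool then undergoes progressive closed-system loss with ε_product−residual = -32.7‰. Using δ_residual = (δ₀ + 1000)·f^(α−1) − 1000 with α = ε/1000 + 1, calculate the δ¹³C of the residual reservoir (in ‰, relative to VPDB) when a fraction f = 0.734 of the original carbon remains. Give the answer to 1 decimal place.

-22.7‰

δ₀ = (0.0108712/0.0112372 − 1)×1000 = (0.967430 − 1)×1000 = -32.570‰
α − 1 = ε/1000 = -0.0327
f^(α−1) = 0.734^(-0.0327) = 1.010164
δ_res = (-32.570 + 1000) × 1.010164 − 1000 = 977.262 − 1000 = -22.74‰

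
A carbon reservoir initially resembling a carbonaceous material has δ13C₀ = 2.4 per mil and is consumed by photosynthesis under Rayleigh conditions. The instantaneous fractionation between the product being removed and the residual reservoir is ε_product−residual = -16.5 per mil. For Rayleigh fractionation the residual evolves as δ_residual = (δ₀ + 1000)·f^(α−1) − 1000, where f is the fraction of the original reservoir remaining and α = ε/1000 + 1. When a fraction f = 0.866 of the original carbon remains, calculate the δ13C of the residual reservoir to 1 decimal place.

Rayleigh residual: δ_res = (δ₀ + 1000)·f^(α−1) − 1000
α = ε/1000 + 1 = 0.98350, so α − 1 = -0.01650
f^(α−1) = 0.866^(-0.01650) = 1.002377
δ_res = (2.4 + 1000) × 1.002377 − 1000 = 1004.782 − 1000 = 4.78 per mil

4.8 per mil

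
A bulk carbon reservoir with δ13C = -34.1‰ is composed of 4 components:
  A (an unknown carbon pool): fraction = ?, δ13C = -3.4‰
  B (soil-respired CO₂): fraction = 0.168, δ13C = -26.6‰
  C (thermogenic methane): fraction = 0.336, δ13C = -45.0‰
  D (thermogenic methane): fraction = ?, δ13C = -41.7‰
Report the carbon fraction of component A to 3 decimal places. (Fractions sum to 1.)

0.161

Let f_A and f_D be the unknown fractions; fractions sum to 1 so f_A + f_D = 0.496.
Mass balance: Σ fᵢ·δᵢ = δ_bulk ⇒ f_A·(-3.4) + f_D·(-41.7) = -34.1 − (-19.589) = -14.511
Substitute f_D = 0.496 − f_A:
f_A·(-3.4 − -41.7) = -14.511 − 0.496×(-41.7) = 6.172
f_A = 6.172 / 38.3 = 0.1611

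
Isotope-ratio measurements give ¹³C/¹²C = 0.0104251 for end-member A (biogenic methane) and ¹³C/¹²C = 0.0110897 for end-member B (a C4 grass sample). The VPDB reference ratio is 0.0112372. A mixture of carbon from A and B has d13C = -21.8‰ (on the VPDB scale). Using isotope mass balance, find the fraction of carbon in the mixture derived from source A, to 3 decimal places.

δ_A = (0.0104251/0.0112372 − 1)×1000 = (0.927731 − 1)×1000 = -72.269‰
δ_B = (0.0110897/0.0112372 − 1)×1000 = (0.986874 − 1)×1000 = -13.126‰
f_A = (δ_mix − δ_B)/(δ_A − δ_B) = (-21.8 − (-13.126))/(-72.269 − (-13.126))
f_A = -8.674 / -59.143 = 0.1467

0.147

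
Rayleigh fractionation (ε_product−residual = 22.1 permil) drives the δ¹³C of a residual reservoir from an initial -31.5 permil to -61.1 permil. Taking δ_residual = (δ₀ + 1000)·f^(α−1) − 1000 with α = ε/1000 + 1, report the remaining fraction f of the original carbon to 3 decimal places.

0.245

α − 1 = ε/1000 = 0.0221
(δ_res + 1000)/(δ₀ + 1000) = (-61.1 + 1000)/(-31.5 + 1000) = 938.9/968.5 = 0.969437
f = 0.969437^(1/0.0221) = exp(ln(0.969437)/0.0221) = exp(-0.03104/0.0221)
f = exp(-1.4045) = 0.2455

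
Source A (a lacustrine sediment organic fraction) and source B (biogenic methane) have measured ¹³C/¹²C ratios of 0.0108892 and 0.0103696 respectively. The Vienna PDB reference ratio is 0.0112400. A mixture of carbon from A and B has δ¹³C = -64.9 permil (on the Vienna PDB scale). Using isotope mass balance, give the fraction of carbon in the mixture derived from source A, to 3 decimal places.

0.271

δ_A = (0.0108892/0.0112400 − 1)×1000 = (0.968790 − 1)×1000 = -31.210 permil
δ_B = (0.0103696/0.0112400 − 1)×1000 = (0.922562 − 1)×1000 = -77.438 permil
f_A = (δ_mix − δ_B)/(δ_A − δ_B) = (-64.9 − (-77.438))/(-31.210 − (-77.438))
f_A = 12.538 / 46.228 = 0.2712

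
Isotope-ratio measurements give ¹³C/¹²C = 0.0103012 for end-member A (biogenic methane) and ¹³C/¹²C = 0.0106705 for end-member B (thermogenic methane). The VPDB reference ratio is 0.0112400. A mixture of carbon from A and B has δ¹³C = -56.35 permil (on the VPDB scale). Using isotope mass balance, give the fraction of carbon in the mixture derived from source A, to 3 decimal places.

0.173

δ_A = (0.0103012/0.0112400 − 1)×1000 = (0.916477 − 1)×1000 = -83.523 permil
δ_B = (0.0106705/0.0112400 − 1)×1000 = (0.949333 − 1)×1000 = -50.667 permil
f_A = (δ_mix − δ_B)/(δ_A − δ_B) = (-56.35 − (-50.667))/(-83.523 − (-50.667))
f_A = -5.683 / -32.856 = 0.1730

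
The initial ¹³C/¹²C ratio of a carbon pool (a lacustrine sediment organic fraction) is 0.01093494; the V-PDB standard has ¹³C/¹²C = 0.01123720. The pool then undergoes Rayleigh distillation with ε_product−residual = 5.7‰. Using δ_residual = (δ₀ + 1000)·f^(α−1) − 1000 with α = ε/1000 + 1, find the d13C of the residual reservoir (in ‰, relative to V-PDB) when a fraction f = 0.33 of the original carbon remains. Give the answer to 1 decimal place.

δ₀ = (0.01093494/0.01123720 − 1)×1000 = (0.973102 − 1)×1000 = -26.898‰
α − 1 = ε/1000 = 0.0057
f^(α−1) = 0.33^(0.0057) = 0.993701
δ_res = (-26.898 + 1000) × 0.993701 − 1000 = 966.972 − 1000 = -33.03‰

-33.0‰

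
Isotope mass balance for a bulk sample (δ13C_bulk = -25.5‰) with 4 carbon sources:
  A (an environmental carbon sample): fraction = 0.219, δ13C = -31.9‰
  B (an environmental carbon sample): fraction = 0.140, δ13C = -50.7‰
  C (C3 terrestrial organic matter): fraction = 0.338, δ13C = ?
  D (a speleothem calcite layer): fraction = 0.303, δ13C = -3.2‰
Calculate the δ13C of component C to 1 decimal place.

Isotope mass balance: δ_bulk = Σ fᵢ·δᵢ.
-25.5 = 0.219×(-31.9) + 0.140×(-50.7) + 0.338×δ_C + 0.303×(-3.2)
0.338·δ_C = -25.5 − (-15.054) = -10.446
δ_C = -10.446 / 0.338 = -30.91‰

-30.9‰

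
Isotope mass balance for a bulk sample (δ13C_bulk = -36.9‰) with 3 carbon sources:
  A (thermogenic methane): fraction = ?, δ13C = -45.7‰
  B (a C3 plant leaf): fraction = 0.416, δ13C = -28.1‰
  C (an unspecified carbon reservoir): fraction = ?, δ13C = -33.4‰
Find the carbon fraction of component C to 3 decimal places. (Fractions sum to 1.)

0.120

Let f_C and f_A be the unknown fractions; fractions sum to 1 so f_C + f_A = 0.584.
Mass balance: Σ fᵢ·δᵢ = δ_bulk ⇒ f_C·(-33.4) + f_A·(-45.7) = -36.9 − (-11.690) = -25.210
Substitute f_A = 0.584 − f_C:
f_C·(-33.4 − -45.7) = -25.210 − 0.584×(-45.7) = 1.478
f_C = 1.478 / 12.3 = 0.1202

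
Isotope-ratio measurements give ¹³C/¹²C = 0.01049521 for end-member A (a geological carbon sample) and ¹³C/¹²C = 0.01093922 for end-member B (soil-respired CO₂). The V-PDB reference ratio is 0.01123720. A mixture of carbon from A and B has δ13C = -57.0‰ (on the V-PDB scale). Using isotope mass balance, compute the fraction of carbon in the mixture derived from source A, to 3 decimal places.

δ_A = (0.01049521/0.01123720 − 1)×1000 = (0.933970 − 1)×1000 = -66.030‰
δ_B = (0.01093922/0.01123720 − 1)×1000 = (0.973483 − 1)×1000 = -26.517‰
f_A = (δ_mix − δ_B)/(δ_A − δ_B) = (-57.0 − (-26.517))/(-66.030 − (-26.517))
f_A = -30.483 / -39.513 = 0.7715

0.771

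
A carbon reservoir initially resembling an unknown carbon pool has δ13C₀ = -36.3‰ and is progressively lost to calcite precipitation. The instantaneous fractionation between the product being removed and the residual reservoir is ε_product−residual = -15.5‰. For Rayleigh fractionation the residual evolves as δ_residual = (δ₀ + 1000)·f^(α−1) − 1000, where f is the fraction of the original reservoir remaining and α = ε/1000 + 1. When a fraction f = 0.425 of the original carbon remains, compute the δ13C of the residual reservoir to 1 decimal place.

-23.4‰

Rayleigh residual: δ_res = (δ₀ + 1000)·f^(α−1) − 1000
α = ε/1000 + 1 = 0.98450, so α − 1 = -0.01550
f^(α−1) = 0.425^(-0.01550) = 1.013351
δ_res = (-36.3 + 1000) × 1.013351 − 1000 = 976.567 − 1000 = -23.43‰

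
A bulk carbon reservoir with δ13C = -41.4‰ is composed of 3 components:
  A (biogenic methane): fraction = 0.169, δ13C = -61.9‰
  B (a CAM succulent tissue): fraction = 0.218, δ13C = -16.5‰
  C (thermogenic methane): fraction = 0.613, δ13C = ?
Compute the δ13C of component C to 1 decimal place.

Isotope mass balance: δ_bulk = Σ fᵢ·δᵢ.
-41.4 = 0.169×(-61.9) + 0.218×(-16.5) + 0.613×δ_C
0.613·δ_C = -41.4 − (-14.058) = -27.342
δ_C = -27.342 / 0.613 = -44.60‰

-44.6‰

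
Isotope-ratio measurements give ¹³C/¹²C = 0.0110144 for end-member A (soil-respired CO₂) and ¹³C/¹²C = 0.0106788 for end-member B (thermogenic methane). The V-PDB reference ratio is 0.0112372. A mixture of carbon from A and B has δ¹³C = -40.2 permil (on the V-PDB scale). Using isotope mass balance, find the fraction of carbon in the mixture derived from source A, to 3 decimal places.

0.318

δ_A = (0.0110144/0.0112372 − 1)×1000 = (0.980173 − 1)×1000 = -19.827 permil
δ_B = (0.0106788/0.0112372 − 1)×1000 = (0.950308 − 1)×1000 = -49.692 permil
f_A = (δ_mix − δ_B)/(δ_A − δ_B) = (-40.2 − (-49.692))/(-19.827 − (-49.692))
f_A = 9.492 / 29.865 = 0.3178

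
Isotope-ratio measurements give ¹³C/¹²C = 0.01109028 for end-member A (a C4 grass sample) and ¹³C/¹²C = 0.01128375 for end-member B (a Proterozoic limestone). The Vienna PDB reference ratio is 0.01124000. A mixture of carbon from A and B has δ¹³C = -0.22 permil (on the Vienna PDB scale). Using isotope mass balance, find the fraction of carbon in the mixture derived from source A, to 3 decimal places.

δ_A = (0.01109028/0.01124000 − 1)×1000 = (0.986680 − 1)×1000 = -13.320 permil
δ_B = (0.01128375/0.01124000 − 1)×1000 = (1.003892 − 1)×1000 = 3.892 permil
f_A = (δ_mix − δ_B)/(δ_A − δ_B) = (-0.22 − (3.892))/(-13.320 − (3.892))
f_A = -4.112 / -17.213 = 0.2389

0.239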